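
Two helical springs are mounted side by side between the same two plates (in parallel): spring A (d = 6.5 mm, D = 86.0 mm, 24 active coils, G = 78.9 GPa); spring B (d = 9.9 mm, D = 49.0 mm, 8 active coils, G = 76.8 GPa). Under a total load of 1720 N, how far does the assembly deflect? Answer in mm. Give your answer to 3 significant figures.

17.4 mm

k_A = Gd⁴/(8D³N_a) = (78.9×10³)(6.5⁴)/(8·86.0³·24) = 1.1533 N/mm
k_B = Gd⁴/(8D³N_a) = (76.8×10³)(9.9⁴)/(8·49.0³·8) = 97.979 N/mm
Parallel: k_eq = 1.1533 + 97.979 = 99.132 N/mm
δ = F/k_eq = 1720/99.132 = 17.351 mm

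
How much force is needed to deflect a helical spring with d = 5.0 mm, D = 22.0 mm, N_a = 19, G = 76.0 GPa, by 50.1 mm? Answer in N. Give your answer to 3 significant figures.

1470 N

k = Gd⁴/(8D³N_a) = (76.0×10³)(5.0⁴)/(8·22.0³·19) = 29.348 N/mm
F = k·δ = 29.348 × 50.1 = 1470.3 N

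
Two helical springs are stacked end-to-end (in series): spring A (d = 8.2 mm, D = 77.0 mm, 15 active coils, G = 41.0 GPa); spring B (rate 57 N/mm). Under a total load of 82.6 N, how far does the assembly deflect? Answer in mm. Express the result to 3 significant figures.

25.9 mm

k_A = Gd⁴/(8D³N_a) = (41.0×10³)(8.2⁴)/(8·77.0³·15) = 3.3837 N/mm
Series: 1/k_eq = 1/3.3837 + 1/57 = 0.31308; k_eq = 3.194 N/mm
δ = F/k_eq = 82.6/3.194 = 25.861 mm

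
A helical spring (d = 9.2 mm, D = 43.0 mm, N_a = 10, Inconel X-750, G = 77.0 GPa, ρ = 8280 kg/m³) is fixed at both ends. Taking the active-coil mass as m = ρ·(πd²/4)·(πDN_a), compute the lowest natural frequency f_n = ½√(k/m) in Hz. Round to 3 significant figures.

k = Gd⁴/(8D³N_a) = (77.0×10³)(9.2⁴)/(8·43.0³·10) = 86.725 N/mm = 86725 N/m
Wire length L = πDN_a = π·43.0·10 = 1350.9 mm
m = ρ·(πd²/4)·L = 8280 × 66.476×10⁻⁶ m² × 1.3509 m = 0.74356 kg
f_n = ½√(k/m) = 0.5·√(86725/0.74356) = 0.5·√(1.1664e+05) = 170.76 Hz

171 Hz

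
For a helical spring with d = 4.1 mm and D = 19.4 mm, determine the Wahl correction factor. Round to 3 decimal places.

1.331

C = D/d = 19.4/4.1 = 4.7317
K_W = (4C−1)/(4C−4) + 0.615/C = 17.927/14.927 + 0.1300 = 1.3310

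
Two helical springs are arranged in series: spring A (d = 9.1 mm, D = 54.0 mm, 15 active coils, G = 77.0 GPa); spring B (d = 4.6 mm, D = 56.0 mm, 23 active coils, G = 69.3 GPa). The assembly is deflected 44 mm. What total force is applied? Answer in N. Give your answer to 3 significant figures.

40.8 N

k_A = Gd⁴/(8D³N_a) = (77.0×10³)(9.1⁴)/(8·54.0³·15) = 27.944 N/mm
k_B = Gd⁴/(8D³N_a) = (69.3×10³)(4.6⁴)/(8·56.0³·23) = 0.96025 N/mm
Series: 1/k_eq = 1/27.944 + 1/0.96025 = 1.0772; k_eq = 0.92835 N/mm
F = k_eq·δ = 0.92835·44 = 40.847 N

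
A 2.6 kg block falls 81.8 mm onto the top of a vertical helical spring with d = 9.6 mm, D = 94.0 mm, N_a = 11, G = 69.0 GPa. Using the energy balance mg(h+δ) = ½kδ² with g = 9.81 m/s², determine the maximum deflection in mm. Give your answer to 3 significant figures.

26.2 mm

k = Gd⁴/(8D³N_a) = (69.0×10³)(9.6⁴)/(8·94.0³·11) = 8.018 N/mm
W = mg = 2.6 × 9.81 = 25.506 N
½kδ² − Wδ − Wh = 0 → δ = (W + √(W² + 2kWh))/k
δ = (25.506 + √(650.56 + 33457.5))/8.018 = (25.506 + 184.68)/8.018 = 26.215 mm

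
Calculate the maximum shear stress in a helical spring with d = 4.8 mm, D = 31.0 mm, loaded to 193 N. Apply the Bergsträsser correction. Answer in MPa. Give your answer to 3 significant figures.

Spring index C = D/d = 31.0/4.8 = 6.4583
K_B = (4C+2)/(4C−3) = 27.833/22.833 = 1.2190
τ₀ = 8FD/(πd³) = 8·193·31.0/(π·4.8³) = 47864/347.44 = 137.76 MPa
τ_max = K·τ₀ = 1.2190 × 137.76 = 167.93 MPa

168 MPa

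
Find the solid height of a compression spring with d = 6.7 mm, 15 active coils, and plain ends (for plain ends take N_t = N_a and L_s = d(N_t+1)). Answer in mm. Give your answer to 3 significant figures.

plain ends: N_t = N_a = 15
L_s = d·(N_t+1) = 6.7 × 16 = 107.2 mm

107 mm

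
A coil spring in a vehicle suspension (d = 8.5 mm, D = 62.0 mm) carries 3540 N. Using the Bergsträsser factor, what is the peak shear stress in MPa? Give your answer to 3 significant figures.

1080 MPa

Spring index C = D/d = 62.0/8.5 = 7.2941
K_B = (4C+2)/(4C−3) = 31.176/26.176 = 1.1910
τ₀ = 8FD/(πd³) = 8·3540·62.0/(π·8.5³) = 1.75584e+06/1929.3 = 910.08 MPa
τ_max = K·τ₀ = 1.1910 × 910.08 = 1083.9 MPa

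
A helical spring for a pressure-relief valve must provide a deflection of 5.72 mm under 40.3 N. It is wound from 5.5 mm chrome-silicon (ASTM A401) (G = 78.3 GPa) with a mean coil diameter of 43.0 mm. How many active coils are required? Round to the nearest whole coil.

Required rate k = F/δ = 40.3/5.72 = 7.0455 N/mm
N_a = Gd⁴/(8D³k) = (78.3×10³ × 5.5⁴)/(8 × 43.0³ × 7.0455)
    = 7.16494e+07 / 4.4813e+06 = 15.99 → 16 coils

16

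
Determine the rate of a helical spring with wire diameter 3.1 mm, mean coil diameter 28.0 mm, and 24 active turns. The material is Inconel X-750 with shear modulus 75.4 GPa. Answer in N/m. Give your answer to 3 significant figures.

1650 N/m

k = Gd⁴/(8D³N_a) = (75.4×10³ × 3.1⁴) / (8 × 28.0³ × 24)
  = 6.96335e+06 / 4.21478e+06 = 1.6521 N/mm = 1652.1 N/m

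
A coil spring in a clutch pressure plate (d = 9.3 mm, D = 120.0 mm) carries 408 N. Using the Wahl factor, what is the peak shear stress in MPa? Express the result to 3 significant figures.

172 MPa

Spring index C = D/d = 120.0/9.3 = 12.9032
K_W = (4C−1)/(4C−4) + 0.615/C = 50.613/47.613 + 0.0477 = 1.1107
τ₀ = 8FD/(πd³) = 8·408·120.0/(π·9.3³) = 391680/2527 = 155 MPa
τ_max = K·τ₀ = 1.1107 × 155 = 172.15 MPa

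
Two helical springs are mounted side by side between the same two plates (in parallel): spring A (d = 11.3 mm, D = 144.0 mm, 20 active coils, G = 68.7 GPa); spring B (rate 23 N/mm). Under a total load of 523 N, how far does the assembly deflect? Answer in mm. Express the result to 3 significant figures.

k_A = Gd⁴/(8D³N_a) = (68.7×10³)(11.3⁴)/(8·144.0³·20) = 2.3446 N/mm
Parallel: k_eq = 2.3446 + 23 = 25.345 N/mm
δ = F/k_eq = 523/25.345 = 20.636 mm

20.6 mm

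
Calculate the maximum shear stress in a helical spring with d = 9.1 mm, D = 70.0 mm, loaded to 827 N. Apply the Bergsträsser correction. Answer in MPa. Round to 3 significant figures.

Spring index C = D/d = 70.0/9.1 = 7.6923
K_B = (4C+2)/(4C−3) = 32.769/27.769 = 1.1801
τ₀ = 8FD/(πd³) = 8·827·70.0/(π·9.1³) = 463120/2367.4 = 195.62 MPa
τ_max = K·τ₀ = 1.1801 × 195.62 = 230.85 MPa

231 MPa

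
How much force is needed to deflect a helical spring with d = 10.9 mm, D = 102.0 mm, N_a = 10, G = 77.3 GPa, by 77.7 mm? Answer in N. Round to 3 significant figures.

k = Gd⁴/(8D³N_a) = (77.3×10³)(10.9⁴)/(8·102.0³·10) = 12.853 N/mm
F = k·δ = 12.853 × 77.7 = 998.66 N

999 N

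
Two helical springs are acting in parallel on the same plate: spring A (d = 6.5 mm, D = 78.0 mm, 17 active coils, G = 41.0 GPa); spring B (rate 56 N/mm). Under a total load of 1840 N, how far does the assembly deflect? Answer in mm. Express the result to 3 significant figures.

32.2 mm

k_A = Gd⁴/(8D³N_a) = (41.0×10³)(6.5⁴)/(8·78.0³·17) = 1.134 N/mm
Parallel: k_eq = 1.134 + 56 = 57.134 N/mm
δ = F/k_eq = 1840/57.134 = 32.205 mm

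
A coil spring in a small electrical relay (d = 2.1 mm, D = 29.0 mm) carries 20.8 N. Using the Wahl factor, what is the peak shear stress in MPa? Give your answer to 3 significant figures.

Spring index C = D/d = 29.0/2.1 = 13.8095
K_W = (4C−1)/(4C−4) + 0.615/C = 54.238/51.238 + 0.0445 = 1.1031
τ₀ = 8FD/(πd³) = 8·20.8·29.0/(π·2.1³) = 4825.6/29.094 = 165.86 MPa
τ_max = K·τ₀ = 1.1031 × 165.86 = 182.96 MPa

183 MPa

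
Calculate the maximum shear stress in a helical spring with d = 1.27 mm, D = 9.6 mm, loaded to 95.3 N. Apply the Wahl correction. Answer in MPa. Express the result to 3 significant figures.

1360 MPa

Spring index C = D/d = 9.6/1.27 = 7.5591
K_W = (4C−1)/(4C−4) + 0.615/C = 29.236/26.236 + 0.0814 = 1.1957
τ₀ = 8FD/(πd³) = 8·95.3·9.6/(π·1.27³) = 7319.04/6.4352 = 1137.3 MPa
τ_max = K·τ₀ = 1.1957 × 1137.3 = 1359.9 MPa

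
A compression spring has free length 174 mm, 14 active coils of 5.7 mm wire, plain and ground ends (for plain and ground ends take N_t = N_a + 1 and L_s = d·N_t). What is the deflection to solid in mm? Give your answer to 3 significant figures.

N_t = 15; L_s = 5.7·15 = 85.5 mm
δ_solid = L₀ − L_s = 174 − 85.5 = 88.5 mm

88.5 mm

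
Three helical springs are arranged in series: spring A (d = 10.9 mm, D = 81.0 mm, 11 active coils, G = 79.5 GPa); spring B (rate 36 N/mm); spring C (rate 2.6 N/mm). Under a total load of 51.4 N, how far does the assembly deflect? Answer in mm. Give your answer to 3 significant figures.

k_A = Gd⁴/(8D³N_a) = (79.5×10³)(10.9⁴)/(8·81.0³·11) = 23.996 N/mm
Series: 1/k_eq = 1/23.996 + 1/36 + 1/2.6 = 0.45407; k_eq = 2.2023 N/mm
δ = F/k_eq = 51.4/2.2023 = 23.339 mm

23.3 mm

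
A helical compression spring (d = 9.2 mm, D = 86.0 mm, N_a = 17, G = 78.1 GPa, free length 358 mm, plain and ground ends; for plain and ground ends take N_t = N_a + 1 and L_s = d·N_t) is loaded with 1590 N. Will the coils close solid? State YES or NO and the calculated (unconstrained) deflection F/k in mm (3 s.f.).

YES, δ = 246 mm

k = Gd⁴/(8D³N_a) = (78.1×10³)(9.2⁴)/(8·86.0³·17) = 6.468 N/mm
N_t = 18; L_s = 9.2·18 = 165.6 mm; δ_solid = L₀ − L_s = 358 − 165.6 = 192.4 mm
δ = F/k = 1590/6.468 = 245.83 mm
δ ≥ δ_solid → spring goes solid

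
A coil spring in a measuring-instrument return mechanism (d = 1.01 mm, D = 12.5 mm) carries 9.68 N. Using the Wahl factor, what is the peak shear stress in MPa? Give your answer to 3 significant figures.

334 MPa

Spring index C = D/d = 12.5/1.01 = 12.3762
K_W = (4C−1)/(4C−4) + 0.615/C = 48.505/45.505 + 0.0497 = 1.1156
τ₀ = 8FD/(πd³) = 8·9.68·12.5/(π·1.01³) = 968/3.2368 = 299.06 MPa
τ_max = K·τ₀ = 1.1156 × 299.06 = 333.64 MPa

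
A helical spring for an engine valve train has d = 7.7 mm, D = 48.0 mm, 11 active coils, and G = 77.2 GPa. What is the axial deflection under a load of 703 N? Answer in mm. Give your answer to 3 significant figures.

25.2 mm

k = Gd⁴/(8D³N_a) = (77.2×10³)(7.7⁴)/(8·48.0³·11) = 27.885 N/mm
δ = F/k = 703 / 27.885 = 25.211 mm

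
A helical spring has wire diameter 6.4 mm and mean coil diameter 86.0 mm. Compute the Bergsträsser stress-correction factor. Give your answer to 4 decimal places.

C = D/d = 86.0/6.4 = 13.4375
K_B = (4C+2)/(4C−3) = 55.750/50.750 = 1.0985

1.0985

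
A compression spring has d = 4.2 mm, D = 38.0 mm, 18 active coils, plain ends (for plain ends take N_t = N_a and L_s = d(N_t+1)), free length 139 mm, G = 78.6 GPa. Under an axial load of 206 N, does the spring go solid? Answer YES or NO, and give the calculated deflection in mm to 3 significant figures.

YES, δ = 66.6 mm

k = Gd⁴/(8D³N_a) = (78.6×10³)(4.2⁴)/(8·38.0³·18) = 3.0953 N/mm
N_t = 18; L_s = 4.2·19 = 79.8 mm; δ_solid = L₀ − L_s = 139 − 79.8 = 59.2 mm
δ = F/k = 206/3.0953 = 66.552 mm
δ ≥ δ_solid → spring goes solid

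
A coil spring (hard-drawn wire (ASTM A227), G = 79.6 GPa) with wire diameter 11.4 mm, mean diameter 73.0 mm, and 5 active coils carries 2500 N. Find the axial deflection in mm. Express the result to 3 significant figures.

28.9 mm

k = Gd⁴/(8D³N_a) = (79.6×10³)(11.4⁴)/(8·73.0³·5) = 86.398 N/mm
δ = F/k = 2500 / 86.398 = 28.936 mm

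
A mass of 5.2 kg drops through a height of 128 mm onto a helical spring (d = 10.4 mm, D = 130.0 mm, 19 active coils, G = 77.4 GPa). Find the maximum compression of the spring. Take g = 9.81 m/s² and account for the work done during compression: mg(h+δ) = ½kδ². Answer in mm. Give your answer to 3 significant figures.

90.7 mm

k = Gd⁴/(8D³N_a) = (77.4×10³)(10.4⁴)/(8·130.0³·19) = 2.7114 N/mm
W = mg = 5.2 × 9.81 = 51.012 N
½kδ² − Wδ − Wh = 0 → δ = (W + √(W² + 2kWh))/k
δ = (51.012 + √(2602.2 + 35408.9))/2.7114 = (51.012 + 194.96)/2.7114 = 90.718 mm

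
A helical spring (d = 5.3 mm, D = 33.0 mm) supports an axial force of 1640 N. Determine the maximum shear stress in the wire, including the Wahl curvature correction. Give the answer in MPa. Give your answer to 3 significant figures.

Spring index C = D/d = 33.0/5.3 = 6.2264
K_W = (4C−1)/(4C−4) + 0.615/C = 23.906/20.906 + 0.0988 = 1.2423
τ₀ = 8FD/(πd³) = 8·1640·33.0/(π·5.3³) = 432960/467.71 = 925.7 MPa
τ_max = K·τ₀ = 1.2423 × 925.7 = 1150 MPa

1150 MPa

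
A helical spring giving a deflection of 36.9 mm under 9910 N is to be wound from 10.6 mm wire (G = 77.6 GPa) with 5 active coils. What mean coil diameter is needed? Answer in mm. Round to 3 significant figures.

Required rate k = F/δ = 9910/36.9 = 268.56 N/mm
D = (Gd⁴/(8N_a·k))^(1/3) = (77.6×10³·10.6⁴/(8·5·268.56))^(1/3)
  = (91196.4)^(1/3) = 45.0118 mm

45.0 mm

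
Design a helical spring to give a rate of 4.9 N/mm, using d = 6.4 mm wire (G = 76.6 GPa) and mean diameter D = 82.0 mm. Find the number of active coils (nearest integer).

6

N_a = Gd⁴/(8D³k) = (76.6×10³ × 6.4⁴)/(8 × 82.0³ × 4.9)
    = 1.28513e+08 / 2.16136e+07 = 5.946 → 6 coils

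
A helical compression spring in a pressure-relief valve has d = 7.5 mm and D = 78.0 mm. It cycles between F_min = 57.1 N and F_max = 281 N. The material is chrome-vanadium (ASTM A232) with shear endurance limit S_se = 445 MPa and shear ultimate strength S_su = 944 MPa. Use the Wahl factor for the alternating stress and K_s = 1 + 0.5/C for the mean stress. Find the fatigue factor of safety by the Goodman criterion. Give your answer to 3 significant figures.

C = D/d = 78.0/7.5 = 10.4000; K_W = (4C−1)/(4C−4)+0.615/C = 1.1389; K_s = 1+0.5/C = 1.0481
F_a = (F_max−F_min)/2 = 111.95 N; F_m = (F_max+F_min)/2 = 169.05 N
τ_a = K_W·8F_aD/(πd³) = 1.1389 × 52.708 = 60.03 MPa
τ_m = K_s·8F_mD/(πd³) = 1.0481 × 79.591 = 83.418 MPa
Goodman: 1/n_f = τ_a/S_se + τ_m/S_su = 60.03/445 + 83.418/944 = 0.13490 + 0.08837 = 0.22327
n_f = 1/0.22327 = 4.479

4.48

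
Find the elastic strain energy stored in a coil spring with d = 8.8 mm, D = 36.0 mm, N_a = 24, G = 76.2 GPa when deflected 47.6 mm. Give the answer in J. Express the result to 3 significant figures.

57.8 J

k = Gd⁴/(8D³N_a) = (76.2×10³)(8.8⁴)/(8·36.0³·24) = 51.013 N/mm
U = ½kδ² = 0.5 × 51.013 × 47.6² = 57791 N·mm = 57.791 J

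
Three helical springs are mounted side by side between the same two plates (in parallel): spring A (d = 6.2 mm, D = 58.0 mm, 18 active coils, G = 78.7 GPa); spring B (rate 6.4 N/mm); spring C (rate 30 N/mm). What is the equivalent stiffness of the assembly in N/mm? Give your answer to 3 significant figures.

k_A = Gd⁴/(8D³N_a) = (78.7×10³)(6.2⁴)/(8·58.0³·18) = 4.139 N/mm
Parallel: k_eq = 4.139 + 6.4 + 30 = 40.539 N/mm

40.5 N/mm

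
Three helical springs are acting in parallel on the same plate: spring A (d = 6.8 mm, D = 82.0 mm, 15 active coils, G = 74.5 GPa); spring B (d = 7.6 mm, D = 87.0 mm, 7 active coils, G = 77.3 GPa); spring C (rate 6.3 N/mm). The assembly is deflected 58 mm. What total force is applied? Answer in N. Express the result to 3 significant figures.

911 N

k_A = Gd⁴/(8D³N_a) = (74.5×10³)(6.8⁴)/(8·82.0³·15) = 2.4075 N/mm
k_B = Gd⁴/(8D³N_a) = (77.3×10³)(7.6⁴)/(8·87.0³·7) = 6.9934 N/mm
Parallel: k_eq = 2.4075 + 6.9934 + 6.3 = 15.701 N/mm
F = k_eq·δ = 15.701·58 = 910.65 N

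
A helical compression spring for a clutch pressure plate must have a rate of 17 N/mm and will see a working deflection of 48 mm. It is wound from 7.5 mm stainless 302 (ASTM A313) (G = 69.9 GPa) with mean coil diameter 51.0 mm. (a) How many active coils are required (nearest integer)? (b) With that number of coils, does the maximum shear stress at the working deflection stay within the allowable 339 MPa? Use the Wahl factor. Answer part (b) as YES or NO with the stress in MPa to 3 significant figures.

N_a = Gd⁴/(8D³k) = (69.9×10³)(7.5⁴)/(8·51.0³·17) = 12.26 → N_a = 12
Actual rate k = Gd⁴/(8D³·12) = 17.368 N/mm
Working load F = kδ = 17.368·48 = 833.65 N
C = 51.0/7.5 = 6.8000; K_W = (4C−1)/(4C−4)+0.615/C = 1.2198
τ_max = K_W·8FD/(πd³) = 1.2198·256.63 = 313.03 MPa
τ_max ≤ 339 MPa → acceptable

(a) 12 coils; (b) YES, τ_max = 313 MPa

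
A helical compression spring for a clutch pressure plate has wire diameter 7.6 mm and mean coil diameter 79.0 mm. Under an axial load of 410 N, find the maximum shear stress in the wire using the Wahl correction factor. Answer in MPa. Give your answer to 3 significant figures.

Spring index C = D/d = 79.0/7.6 = 10.3947
K_W = (4C−1)/(4C−4) + 0.615/C = 40.579/37.579 + 0.0592 = 1.1390
τ₀ = 8FD/(πd³) = 8·410·79.0/(π·7.6³) = 259120/1379.1 = 187.89 MPa
τ_max = K·τ₀ = 1.1390 × 187.89 = 214.01 MPa

214 MPa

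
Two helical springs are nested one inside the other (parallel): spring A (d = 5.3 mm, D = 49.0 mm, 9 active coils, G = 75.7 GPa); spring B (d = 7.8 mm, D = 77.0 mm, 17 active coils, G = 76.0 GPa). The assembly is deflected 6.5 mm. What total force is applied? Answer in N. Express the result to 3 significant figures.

75.3 N

k_A = Gd⁴/(8D³N_a) = (75.7×10³)(5.3⁴)/(8·49.0³·9) = 7.0515 N/mm
k_B = Gd⁴/(8D³N_a) = (76.0×10³)(7.8⁴)/(8·77.0³·17) = 4.5309 N/mm
Parallel: k_eq = 7.0515 + 4.5309 = 11.582 N/mm
F = k_eq·δ = 11.582·6.5 = 75.285 N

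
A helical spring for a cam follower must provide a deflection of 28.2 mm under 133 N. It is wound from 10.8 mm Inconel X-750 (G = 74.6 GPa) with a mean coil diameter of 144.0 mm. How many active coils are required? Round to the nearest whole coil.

9

Required rate k = F/δ = 133/28.2 = 4.7163 N/mm
N_a = Gd⁴/(8D³k) = (74.6×10³ × 10.8⁴)/(8 × 144.0³ × 4.7163)
    = 1.01492e+09 / 1.12663e+08 = 9.009 → 9 coils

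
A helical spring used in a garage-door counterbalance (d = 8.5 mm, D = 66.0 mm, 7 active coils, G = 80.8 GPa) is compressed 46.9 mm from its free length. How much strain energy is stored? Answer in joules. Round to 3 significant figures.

28.8 J

k = Gd⁴/(8D³N_a) = (80.8×10³)(8.5⁴)/(8·66.0³·7) = 26.198 N/mm
U = ½kδ² = 0.5 × 26.198 × 46.9² = 28813 N·mm = 28.813 J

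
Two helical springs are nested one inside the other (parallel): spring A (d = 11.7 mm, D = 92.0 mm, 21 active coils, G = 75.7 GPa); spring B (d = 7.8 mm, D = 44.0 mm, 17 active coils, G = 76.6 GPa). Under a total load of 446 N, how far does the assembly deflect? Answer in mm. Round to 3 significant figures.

k_A = Gd⁴/(8D³N_a) = (75.7×10³)(11.7⁴)/(8·92.0³·21) = 10.843 N/mm
k_B = Gd⁴/(8D³N_a) = (76.6×10³)(7.8⁴)/(8·44.0³·17) = 24.474 N/mm
Parallel: k_eq = 10.843 + 24.474 = 35.318 N/mm
δ = F/k_eq = 446/35.318 = 12.628 mm

12.6 mm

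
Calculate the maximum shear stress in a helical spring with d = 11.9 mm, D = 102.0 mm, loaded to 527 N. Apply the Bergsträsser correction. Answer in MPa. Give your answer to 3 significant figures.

94.2 MPa

Spring index C = D/d = 102.0/11.9 = 8.5714
K_B = (4C+2)/(4C−3) = 36.286/31.286 = 1.1598
τ₀ = 8FD/(πd³) = 8·527·102.0/(π·11.9³) = 430032/5294.1 = 81.229 MPa
τ_max = K·τ₀ = 1.1598 × 81.229 = 94.211 MPa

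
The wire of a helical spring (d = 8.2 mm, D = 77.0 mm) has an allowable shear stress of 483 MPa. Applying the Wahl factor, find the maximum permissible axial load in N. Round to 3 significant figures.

C = D/d = 77.0/8.2 = 9.3902
K_W = (4C−1)/(4C−4) + 0.615/C = 36.561/33.561 + 0.0655 = 1.1549
τ_max = K·8FD/(πd³) → F_max = τ_allow·πd³/(8DK)
F_max = 483·π·8.2³/(8·77.0·1.1549) = 8.3664e+05/711.41 = 1176 N

1180 N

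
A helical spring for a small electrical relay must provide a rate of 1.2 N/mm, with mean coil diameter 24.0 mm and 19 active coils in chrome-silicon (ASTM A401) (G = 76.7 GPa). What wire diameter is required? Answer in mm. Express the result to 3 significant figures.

2.39 mm

d = (8D³N_a·k / G)^(1/4) = (8·24.0³·19·1.2 / (76.7×10³))^0.25
  = (32.875)^0.25 = 2.3945 mm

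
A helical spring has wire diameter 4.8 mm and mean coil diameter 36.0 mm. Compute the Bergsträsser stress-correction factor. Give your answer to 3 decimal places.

C = D/d = 36.0/4.8 = 7.5000
K_B = (4C+2)/(4C−3) = 32.000/27.000 = 1.1852

1.185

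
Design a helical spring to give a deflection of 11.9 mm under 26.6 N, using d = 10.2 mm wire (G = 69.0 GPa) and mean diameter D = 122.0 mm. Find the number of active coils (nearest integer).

Required rate k = F/δ = 26.6/11.9 = 2.2353 N/mm
N_a = Gd⁴/(8D³k) = (69.0×10³ × 10.2⁴)/(8 × 122.0³ × 2.2353)
    = 7.46878e+08 / 3.24716e+07 = 23 → 23 coils

23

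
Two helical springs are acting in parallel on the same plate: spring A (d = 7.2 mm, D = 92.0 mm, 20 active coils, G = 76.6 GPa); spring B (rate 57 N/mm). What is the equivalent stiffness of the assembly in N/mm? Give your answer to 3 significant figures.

58.7 N/mm

k_A = Gd⁴/(8D³N_a) = (76.6×10³)(7.2⁴)/(8·92.0³·20) = 1.6522 N/mm
Parallel: k_eq = 1.6522 + 57 = 58.652 N/mm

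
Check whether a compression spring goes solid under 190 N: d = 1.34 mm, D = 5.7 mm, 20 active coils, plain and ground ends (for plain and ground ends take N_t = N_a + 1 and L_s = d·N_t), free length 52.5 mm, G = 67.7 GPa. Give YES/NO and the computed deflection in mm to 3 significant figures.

YES, δ = 25.8 mm

k = Gd⁴/(8D³N_a) = (67.7×10³)(1.34⁴)/(8·5.7³·20) = 7.3665 N/mm
N_t = 21; L_s = 1.34·21 = 28.14 mm; δ_solid = L₀ − L_s = 52.5 − 28.14 = 24.36 mm
δ = F/k = 190/7.3665 = 25.792 mm
δ ≥ δ_solid → spring goes solid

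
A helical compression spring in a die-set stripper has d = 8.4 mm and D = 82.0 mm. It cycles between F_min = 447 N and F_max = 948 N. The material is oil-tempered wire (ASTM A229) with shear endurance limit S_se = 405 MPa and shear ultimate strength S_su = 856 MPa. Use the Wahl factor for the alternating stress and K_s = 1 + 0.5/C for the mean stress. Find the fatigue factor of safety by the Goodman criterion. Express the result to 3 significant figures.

1.81

C = D/d = 82.0/8.4 = 9.7619; K_W = (4C−1)/(4C−4)+0.615/C = 1.1486; K_s = 1+0.5/C = 1.0512
F_a = (F_max−F_min)/2 = 250.5 N; F_m = (F_max+F_min)/2 = 697.5 N
τ_a = K_W·8F_aD/(πd³) = 1.1486 × 88.252 = 101.37 MPa
τ_m = K_s·8F_mD/(πd³) = 1.0512 × 245.73 = 258.32 MPa
Goodman: 1/n_f = τ_a/S_se + τ_m/S_su = 101.37/405 + 258.32/856 = 0.25029 + 0.30177 = 0.55206
n_f = 1/0.55206 = 1.811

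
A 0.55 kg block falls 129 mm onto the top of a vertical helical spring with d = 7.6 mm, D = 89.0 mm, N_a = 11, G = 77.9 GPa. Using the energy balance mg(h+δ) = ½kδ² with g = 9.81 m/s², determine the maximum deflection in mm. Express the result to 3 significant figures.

k = Gd⁴/(8D³N_a) = (77.9×10³)(7.6⁴)/(8·89.0³·11) = 4.1893 N/mm
W = mg = 0.55 × 9.81 = 5.3955 N
½kδ² − Wδ − Wh = 0 → δ = (W + √(W² + 2kWh))/k
δ = (5.3955 + √(29.111 + 5831.64))/4.1893 = (5.3955 + 76.556)/4.1893 = 19.562 mm

19.6 mm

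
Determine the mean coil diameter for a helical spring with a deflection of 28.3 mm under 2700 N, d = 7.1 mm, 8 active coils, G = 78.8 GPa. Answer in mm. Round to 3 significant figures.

Required rate k = F/δ = 2700/28.3 = 95.406 N/mm
D = (Gd⁴/(8N_a·k))^(1/3) = (78.8×10³·7.1⁴/(8·8·95.406))^(1/3)
  = (32794.6)^(1/3) = 32.0087 mm

32.0 mm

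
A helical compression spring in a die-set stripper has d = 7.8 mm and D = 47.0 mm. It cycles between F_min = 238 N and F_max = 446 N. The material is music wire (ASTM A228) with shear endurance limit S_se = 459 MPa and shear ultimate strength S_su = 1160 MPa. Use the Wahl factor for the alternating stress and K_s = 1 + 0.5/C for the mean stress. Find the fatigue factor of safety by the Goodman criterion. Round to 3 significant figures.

6.58

C = D/d = 47.0/7.8 = 6.0256; K_W = (4C−1)/(4C−4)+0.615/C = 1.2513; K_s = 1+0.5/C = 1.0830
F_a = (F_max−F_min)/2 = 104 N; F_m = (F_max+F_min)/2 = 342 N
τ_a = K_W·8F_aD/(πd³) = 1.2513 × 26.229 = 32.821 MPa
τ_m = K_s·8F_mD/(πd³) = 1.0830 × 86.254 = 93.411 MPa
Goodman: 1/n_f = τ_a/S_se + τ_m/S_su = 32.821/459 + 93.411/1160 = 0.07150 + 0.08053 = 0.15203
n_f = 1/0.15203 = 6.578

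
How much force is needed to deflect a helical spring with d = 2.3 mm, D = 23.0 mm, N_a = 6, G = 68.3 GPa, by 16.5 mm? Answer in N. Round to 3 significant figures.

54.0 N

k = Gd⁴/(8D³N_a) = (68.3×10³)(2.3⁴)/(8·23.0³·6) = 3.2727 N/mm
F = k·δ = 3.2727 × 16.5 = 54 N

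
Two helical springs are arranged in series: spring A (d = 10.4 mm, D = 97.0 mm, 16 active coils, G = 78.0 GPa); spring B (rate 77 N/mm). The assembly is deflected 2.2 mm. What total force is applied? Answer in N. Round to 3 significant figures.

k_A = Gd⁴/(8D³N_a) = (78.0×10³)(10.4⁴)/(8·97.0³·16) = 7.8109 N/mm
Series: 1/k_eq = 1/7.8109 + 1/77 = 0.14101; k_eq = 7.0916 N/mm
F = k_eq·δ = 7.0916·2.2 = 15.601 N

15.6 N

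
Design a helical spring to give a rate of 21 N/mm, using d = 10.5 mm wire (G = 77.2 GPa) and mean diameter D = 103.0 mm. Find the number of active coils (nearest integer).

N_a = Gd⁴/(8D³k) = (77.2×10³ × 10.5⁴)/(8 × 103.0³ × 21)
    = 9.38371e+08 / 1.83578e+08 = 5.112 → 5 coils

5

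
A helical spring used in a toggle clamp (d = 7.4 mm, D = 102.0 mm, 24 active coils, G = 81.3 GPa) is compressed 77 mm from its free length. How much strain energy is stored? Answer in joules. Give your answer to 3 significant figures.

k = Gd⁴/(8D³N_a) = (81.3×10³)(7.4⁴)/(8·102.0³·24) = 1.1965 N/mm
U = ½kδ² = 0.5 × 1.1965 × 77² = 3547 N·mm = 3.547 J

3.55 J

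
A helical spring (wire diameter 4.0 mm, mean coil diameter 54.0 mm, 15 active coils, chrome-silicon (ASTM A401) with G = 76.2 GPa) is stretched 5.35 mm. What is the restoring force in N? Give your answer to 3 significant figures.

k = Gd⁴/(8D³N_a) = (76.2×10³)(4.0⁴)/(8·54.0³·15) = 1.0324 N/mm
F = k·δ = 1.0324 × 5.35 = 5.5231 N

5.52 N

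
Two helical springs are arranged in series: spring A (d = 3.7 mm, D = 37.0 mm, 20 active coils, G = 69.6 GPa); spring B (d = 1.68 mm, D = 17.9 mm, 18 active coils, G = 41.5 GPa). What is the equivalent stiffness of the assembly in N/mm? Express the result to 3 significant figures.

0.321 N/mm

k_A = Gd⁴/(8D³N_a) = (69.6×10³)(3.7⁴)/(8·37.0³·20) = 1.6095 N/mm
k_B = Gd⁴/(8D³N_a) = (41.5×10³)(1.68⁴)/(8·17.9³·18) = 0.40028 N/mm
Series: 1/k_eq = 1/1.6095 + 1/0.40028 = 3.1196; k_eq = 0.32056 N/mm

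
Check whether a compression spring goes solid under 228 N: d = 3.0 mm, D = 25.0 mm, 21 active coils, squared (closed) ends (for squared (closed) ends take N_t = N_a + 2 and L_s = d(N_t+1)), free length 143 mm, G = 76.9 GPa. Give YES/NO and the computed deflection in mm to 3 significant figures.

YES, δ = 96.1 mm

k = Gd⁴/(8D³N_a) = (76.9×10³)(3.0⁴)/(8·25.0³·21) = 2.3729 N/mm
N_t = 23; L_s = 3.0·24 = 72 mm; δ_solid = L₀ − L_s = 143 − 72 = 71 mm
δ = F/k = 228/2.3729 = 96.084 mm
δ ≥ δ_solid → spring goes solid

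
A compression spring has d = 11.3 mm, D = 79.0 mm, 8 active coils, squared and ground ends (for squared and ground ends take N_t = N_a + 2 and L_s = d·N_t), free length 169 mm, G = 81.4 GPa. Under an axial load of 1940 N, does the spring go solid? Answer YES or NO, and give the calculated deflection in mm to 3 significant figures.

NO, δ = 46.1 mm

k = Gd⁴/(8D³N_a) = (81.4×10³)(11.3⁴)/(8·79.0³·8) = 42.061 N/mm
N_t = 10; L_s = 11.3·10 = 113 mm; δ_solid = L₀ − L_s = 169 − 113 = 56 mm
δ = F/k = 1940/42.061 = 46.124 mm
δ < δ_solid → spring does not go solid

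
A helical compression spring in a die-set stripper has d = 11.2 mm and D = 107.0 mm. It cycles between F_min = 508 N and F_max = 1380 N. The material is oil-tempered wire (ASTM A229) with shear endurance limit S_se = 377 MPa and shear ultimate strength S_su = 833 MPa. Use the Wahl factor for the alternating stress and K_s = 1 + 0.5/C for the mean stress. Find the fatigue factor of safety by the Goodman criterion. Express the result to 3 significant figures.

C = D/d = 107.0/11.2 = 9.5536; K_W = (4C−1)/(4C−4)+0.615/C = 1.1521; K_s = 1+0.5/C = 1.0523
F_a = (F_max−F_min)/2 = 436 N; F_m = (F_max+F_min)/2 = 944 N
τ_a = K_W·8F_aD/(πd³) = 1.1521 × 84.558 = 97.416 MPa
τ_m = K_s·8F_mD/(πd³) = 1.0523 × 183.08 = 192.66 MPa
Goodman: 1/n_f = τ_a/S_se + τ_m/S_su = 97.416/377 + 192.66/833 = 0.25840 + 0.23129 = 0.48968
n_f = 1/0.48968 = 2.042

2.04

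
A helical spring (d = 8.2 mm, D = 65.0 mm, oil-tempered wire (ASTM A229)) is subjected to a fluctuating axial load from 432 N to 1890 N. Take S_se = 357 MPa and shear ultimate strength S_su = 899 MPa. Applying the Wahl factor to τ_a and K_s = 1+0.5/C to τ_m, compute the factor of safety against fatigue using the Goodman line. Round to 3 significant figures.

C = D/d = 65.0/8.2 = 7.9268; K_W = (4C−1)/(4C−4)+0.615/C = 1.1859; K_s = 1+0.5/C = 1.0631
F_a = (F_max−F_min)/2 = 729 N; F_m = (F_max+F_min)/2 = 1161 N
τ_a = K_W·8F_aD/(πd³) = 1.1859 × 218.85 = 259.52 MPa
τ_m = K_s·8F_mD/(πd³) = 1.0631 × 348.53 = 370.52 MPa
Goodman: 1/n_f = τ_a/S_se + τ_m/S_su = 259.52/357 + 370.52/899 = 0.72695 + 0.41214 = 1.1391
n_f = 1/1.1391 = 0.8779

0.878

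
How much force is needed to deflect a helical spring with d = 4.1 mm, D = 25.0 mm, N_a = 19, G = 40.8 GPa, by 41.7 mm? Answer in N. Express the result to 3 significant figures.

202 N

k = Gd⁴/(8D³N_a) = (40.8×10³)(4.1⁴)/(8·25.0³·19) = 4.8544 N/mm
F = k·δ = 4.8544 × 41.7 = 202.43 N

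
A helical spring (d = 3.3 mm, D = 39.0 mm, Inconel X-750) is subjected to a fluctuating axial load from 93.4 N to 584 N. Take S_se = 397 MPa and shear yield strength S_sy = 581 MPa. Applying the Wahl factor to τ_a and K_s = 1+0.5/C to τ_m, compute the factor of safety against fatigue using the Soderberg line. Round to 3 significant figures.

C = D/d = 39.0/3.3 = 11.8182; K_W = (4C−1)/(4C−4)+0.615/C = 1.1214; K_s = 1+0.5/C = 1.0423
F_a = (F_max−F_min)/2 = 245.3 N; F_m = (F_max+F_min)/2 = 338.7 N
τ_a = K_W·8F_aD/(πd³) = 1.1214 × 677.89 = 760.17 MPa
τ_m = K_s·8F_mD/(πd³) = 1.0423 × 936 = 975.61 MPa
Soderberg: 1/n_f = τ_a/S_se + τ_m/S_sy = 760.17/397 + 975.61/581 = 1.91477 + 1.67918 = 3.594
n_f = 1/3.594 = 0.2782

0.278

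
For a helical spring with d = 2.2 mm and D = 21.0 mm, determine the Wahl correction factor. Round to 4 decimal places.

C = D/d = 21.0/2.2 = 9.5455
K_W = (4C−1)/(4C−4) + 0.615/C = 37.182/34.182 + 0.0644 = 1.1522

1.1522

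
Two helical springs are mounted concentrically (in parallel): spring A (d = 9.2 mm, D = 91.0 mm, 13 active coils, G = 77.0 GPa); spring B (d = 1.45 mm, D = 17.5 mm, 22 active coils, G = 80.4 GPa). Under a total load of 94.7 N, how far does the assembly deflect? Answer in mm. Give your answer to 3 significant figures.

k_A = Gd⁴/(8D³N_a) = (77.0×10³)(9.2⁴)/(8·91.0³·13) = 7.0386 N/mm
k_B = Gd⁴/(8D³N_a) = (80.4×10³)(1.45⁴)/(8·17.5³·22) = 0.37679 N/mm
Parallel: k_eq = 7.0386 + 0.37679 = 7.4154 N/mm
δ = F/k_eq = 94.7/7.4154 = 12.771 mm

12.8 mm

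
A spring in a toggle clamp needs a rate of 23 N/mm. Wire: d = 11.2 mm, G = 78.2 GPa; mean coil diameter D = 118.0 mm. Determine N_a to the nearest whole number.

N_a = Gd⁴/(8D³k) = (78.2×10³ × 11.2⁴)/(8 × 118.0³ × 23)
    = 1.23049e+09 / 3.02318e+08 = 4.07 → 4 coils

4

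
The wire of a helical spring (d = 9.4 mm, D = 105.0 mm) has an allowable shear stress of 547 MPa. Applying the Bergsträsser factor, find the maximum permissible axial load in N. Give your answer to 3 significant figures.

1520 N

C = D/d = 105.0/9.4 = 11.1702
K_B = (4C+2)/(4C−3) = 46.681/41.681 = 1.1200
τ_max = K·8FD/(πd³) → F_max = τ_allow·πd³/(8DK)
F_max = 547·π·9.4³/(8·105.0·1.1200) = 1.4273e+06/940.77 = 1517.2 N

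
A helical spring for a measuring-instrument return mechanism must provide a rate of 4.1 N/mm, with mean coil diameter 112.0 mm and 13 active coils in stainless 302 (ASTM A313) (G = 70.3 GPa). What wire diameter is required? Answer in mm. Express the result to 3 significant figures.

9.61 mm

d = (8D³N_a·k / G)^(1/4) = (8·112.0³·13·4.1 / (70.3×10³))^0.25
  = (8521.5)^0.25 = 9.6079 mm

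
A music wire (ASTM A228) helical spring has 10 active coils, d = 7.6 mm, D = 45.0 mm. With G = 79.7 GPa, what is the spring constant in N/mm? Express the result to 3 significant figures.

36.5 N/mm

k = Gd⁴/(8D³N_a) = (79.7×10³ × 7.6⁴) / (8 × 45.0³ × 10)
  = 2.65897e+08 / 7.29e+06 = 36.474 N/mm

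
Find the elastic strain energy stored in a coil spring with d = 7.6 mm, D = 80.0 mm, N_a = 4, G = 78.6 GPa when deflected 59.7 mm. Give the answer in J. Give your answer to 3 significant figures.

28.5 J

k = Gd⁴/(8D³N_a) = (78.6×10³)(7.6⁴)/(8·80.0³·4) = 16.005 N/mm
U = ½kδ² = 0.5 × 16.005 × 59.7² = 28522 N·mm = 28.522 J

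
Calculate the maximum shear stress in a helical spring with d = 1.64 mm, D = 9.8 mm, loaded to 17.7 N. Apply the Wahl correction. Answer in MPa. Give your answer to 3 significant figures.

126 MPa

Spring index C = D/d = 9.8/1.64 = 5.9756
K_W = (4C−1)/(4C−4) + 0.615/C = 22.902/19.902 + 0.1029 = 1.2537
τ₀ = 8FD/(πd³) = 8·17.7·9.8/(π·1.64³) = 1387.68/13.857 = 100.14 MPa
τ_max = K·τ₀ = 1.2537 × 100.14 = 125.54 MPa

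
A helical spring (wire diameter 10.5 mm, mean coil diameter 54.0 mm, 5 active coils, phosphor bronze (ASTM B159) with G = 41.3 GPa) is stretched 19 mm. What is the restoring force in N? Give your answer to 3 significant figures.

k = Gd⁴/(8D³N_a) = (41.3×10³)(10.5⁴)/(8·54.0³·5) = 79.701 N/mm
F = k·δ = 79.701 × 19 = 1514.3 N

1510 N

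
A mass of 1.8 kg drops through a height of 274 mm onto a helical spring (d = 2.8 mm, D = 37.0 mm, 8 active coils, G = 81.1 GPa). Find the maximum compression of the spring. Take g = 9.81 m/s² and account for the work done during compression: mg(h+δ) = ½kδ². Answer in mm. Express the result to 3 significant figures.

k = Gd⁴/(8D³N_a) = (81.1×10³)(2.8⁴)/(8·37.0³·8) = 1.5377 N/mm
W = mg = 1.8 × 9.81 = 17.658 N
½kδ² − Wδ − Wh = 0 → δ = (W + √(W² + 2kWh))/k
δ = (17.658 + √(311.8 + 14879.6))/1.5377 = (17.658 + 123.25)/1.5377 = 91.638 mm

91.6 mm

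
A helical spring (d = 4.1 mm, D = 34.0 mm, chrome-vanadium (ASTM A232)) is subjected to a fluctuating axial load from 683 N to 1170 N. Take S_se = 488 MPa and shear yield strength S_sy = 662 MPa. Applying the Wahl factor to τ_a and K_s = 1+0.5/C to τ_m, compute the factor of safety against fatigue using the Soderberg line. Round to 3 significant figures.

0.384

C = D/d = 34.0/4.1 = 8.2927; K_W = (4C−1)/(4C−4)+0.615/C = 1.1770; K_s = 1+0.5/C = 1.0603
F_a = (F_max−F_min)/2 = 243.5 N; F_m = (F_max+F_min)/2 = 926.5 N
τ_a = K_W·8F_aD/(πd³) = 1.1770 × 305.89 = 360.03 MPa
τ_m = K_s·8F_mD/(πd³) = 1.0603 × 1163.9 = 1234.1 MPa
Soderberg: 1/n_f = τ_a/S_se + τ_m/S_sy = 360.03/488 + 1234.1/662 = 0.73778 + 1.86415 = 2.6019
n_f = 1/2.6019 = 0.3843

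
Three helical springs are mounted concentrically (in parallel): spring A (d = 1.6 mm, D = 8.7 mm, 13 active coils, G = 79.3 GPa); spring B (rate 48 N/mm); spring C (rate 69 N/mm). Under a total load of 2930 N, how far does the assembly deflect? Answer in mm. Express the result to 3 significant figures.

k_A = Gd⁴/(8D³N_a) = (79.3×10³)(1.6⁴)/(8·8.7³·13) = 7.5886 N/mm
Parallel: k_eq = 7.5886 + 48 + 69 = 124.59 N/mm
δ = F/k_eq = 2930/124.59 = 23.517 mm

23.5 mm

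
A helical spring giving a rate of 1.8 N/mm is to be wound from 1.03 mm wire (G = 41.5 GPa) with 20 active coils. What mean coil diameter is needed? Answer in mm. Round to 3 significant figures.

D = (Gd⁴/(8N_a·k))^(1/3) = (41.5×10³·1.03⁴/(8·20·1.8))^(1/3)
  = (162.183)^(1/3) = 5.4534 mm

5.45 mm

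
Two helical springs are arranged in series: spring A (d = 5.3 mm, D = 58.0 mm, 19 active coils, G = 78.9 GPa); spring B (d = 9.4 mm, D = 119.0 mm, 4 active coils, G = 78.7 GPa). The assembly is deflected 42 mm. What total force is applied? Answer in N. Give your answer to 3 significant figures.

k_A = Gd⁴/(8D³N_a) = (78.9×10³)(5.3⁴)/(8·58.0³·19) = 2.0992 N/mm
k_B = Gd⁴/(8D³N_a) = (78.7×10³)(9.4⁴)/(8·119.0³·4) = 11.395 N/mm
Series: 1/k_eq = 1/2.0992 + 1/11.395 = 0.56413; k_eq = 1.7726 N/mm
F = k_eq·δ = 1.7726·42 = 74.45 N

74.5 N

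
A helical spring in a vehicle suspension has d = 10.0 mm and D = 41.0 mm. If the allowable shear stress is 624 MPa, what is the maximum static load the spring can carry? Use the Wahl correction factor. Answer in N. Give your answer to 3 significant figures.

4290 N

C = D/d = 41.0/10.0 = 4.1000
K_W = (4C−1)/(4C−4) + 0.615/C = 15.400/12.400 + 0.1500 = 1.3919
τ_max = K·8FD/(πd³) → F_max = τ_allow·πd³/(8DK)
F_max = 624·π·10.0³/(8·41.0·1.3919) = 1.9604e+06/456.55 = 4293.8 N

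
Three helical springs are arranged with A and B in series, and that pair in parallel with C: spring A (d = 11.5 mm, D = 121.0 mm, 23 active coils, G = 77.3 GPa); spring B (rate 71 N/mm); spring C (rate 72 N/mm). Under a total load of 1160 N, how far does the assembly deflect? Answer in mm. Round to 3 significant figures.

k_A = Gd⁴/(8D³N_a) = (77.3×10³)(11.5⁴)/(8·121.0³·23) = 4.1476 N/mm
Springs A,B series: k_AB = 1/(1/4.1476+1/71) = 3.9187 N/mm; parallel with C: k_eq = 3.9187+72 = 75.919 N/mm
δ = F/k_eq = 1160/75.919 = 15.28 mm

15.3 mm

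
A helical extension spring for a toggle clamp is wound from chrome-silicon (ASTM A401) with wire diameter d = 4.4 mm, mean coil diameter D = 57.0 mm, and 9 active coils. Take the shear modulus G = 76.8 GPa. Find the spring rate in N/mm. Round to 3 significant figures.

2.16 N/mm

k = Gd⁴/(8D³N_a) = (76.8×10³ × 4.4⁴) / (8 × 57.0³ × 9)
  = 2.87854e+07 / 1.33339e+07 = 2.1588 N/mm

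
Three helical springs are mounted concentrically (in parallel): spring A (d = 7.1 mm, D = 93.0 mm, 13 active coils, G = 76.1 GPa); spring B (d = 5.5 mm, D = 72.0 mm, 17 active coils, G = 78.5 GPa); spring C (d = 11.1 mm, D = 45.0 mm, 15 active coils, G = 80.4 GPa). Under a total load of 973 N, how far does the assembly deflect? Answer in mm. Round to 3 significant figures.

8.44 mm

k_A = Gd⁴/(8D³N_a) = (76.1×10³)(7.1⁴)/(8·93.0³·13) = 2.3117 N/mm
k_B = Gd⁴/(8D³N_a) = (78.5×10³)(5.5⁴)/(8·72.0³·17) = 1.4151 N/mm
k_C = Gd⁴/(8D³N_a) = (80.4×10³)(11.1⁴)/(8·45.0³·15) = 111.62 N/mm
Parallel: k_eq = 2.3117 + 1.4151 + 111.62 = 115.34 N/mm
δ = F/k_eq = 973/115.34 = 8.4357 mm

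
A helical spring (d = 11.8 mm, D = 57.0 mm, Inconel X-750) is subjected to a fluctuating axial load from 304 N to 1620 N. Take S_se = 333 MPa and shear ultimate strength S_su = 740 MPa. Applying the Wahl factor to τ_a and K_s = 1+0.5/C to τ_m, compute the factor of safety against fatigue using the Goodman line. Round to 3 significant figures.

2.80

C = D/d = 57.0/11.8 = 4.8305; K_W = (4C−1)/(4C−4)+0.615/C = 1.3231; K_s = 1+0.5/C = 1.1035
F_a = (F_max−F_min)/2 = 658 N; F_m = (F_max+F_min)/2 = 962 N
τ_a = K_W·8F_aD/(πd³) = 1.3231 × 58.129 = 76.912 MPa
τ_m = K_s·8F_mD/(πd³) = 1.1035 × 84.985 = 93.782 MPa
Goodman: 1/n_f = τ_a/S_se + τ_m/S_su = 76.912/333 + 93.782/740 = 0.23097 + 0.12673 = 0.3577
n_f = 1/0.3577 = 2.796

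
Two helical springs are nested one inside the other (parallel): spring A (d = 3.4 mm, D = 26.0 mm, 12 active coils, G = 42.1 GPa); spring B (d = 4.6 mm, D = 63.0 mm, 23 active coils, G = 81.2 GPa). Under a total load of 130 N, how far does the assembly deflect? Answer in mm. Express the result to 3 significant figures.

31.5 mm

k_A = Gd⁴/(8D³N_a) = (42.1×10³)(3.4⁴)/(8·26.0³·12) = 3.3343 N/mm
k_B = Gd⁴/(8D³N_a) = (81.2×10³)(4.6⁴)/(8·63.0³·23) = 0.79022 N/mm
Parallel: k_eq = 3.3343 + 0.79022 = 4.1245 N/mm
δ = F/k_eq = 130/4.1245 = 31.519 mm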